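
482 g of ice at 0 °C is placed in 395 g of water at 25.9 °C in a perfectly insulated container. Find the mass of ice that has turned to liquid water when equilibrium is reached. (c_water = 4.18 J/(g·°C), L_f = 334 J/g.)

m_melted ≈ 128 g

Water can give up m c ΔT = 395·4.18·25.9 = 42763 J before reaching 0 °C.
Melting all 482 g of ice would need 482·334 = 160988 J.
42763 J < 160988 J, so only part of the ice melts and the system sits at 0 °C.
Mass melted = 42763/334 ≈ 128 g.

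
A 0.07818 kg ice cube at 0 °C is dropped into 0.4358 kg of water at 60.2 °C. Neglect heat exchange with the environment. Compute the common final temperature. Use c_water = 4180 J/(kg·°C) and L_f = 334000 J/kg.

Conservation of energy gives ΣQ = 0:
fusion: m_ice L_f = 0.07818×334000 = 26112
  warm the meltwater: 326.79 T
  water: 1821.6(T − 60.2)
2148.4 T = 109663 − 26112 = 83551
T ≈ 38.89 °C. Since T > 0 °C, the all-ice-melts assumption holds.

T_f ≈ 38.9 °C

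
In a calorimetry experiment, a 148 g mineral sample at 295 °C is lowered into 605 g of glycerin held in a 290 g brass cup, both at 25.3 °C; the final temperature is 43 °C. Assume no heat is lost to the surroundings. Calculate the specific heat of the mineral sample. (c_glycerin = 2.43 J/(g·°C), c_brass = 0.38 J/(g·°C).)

c ≈ 0.75 J/(g·°C)

Heat gained plus heat lost sum to zero:
148×c×(43 − 295) + 605×2.43×(43 − 25.3) + 290×0.38×(43 − 25.3) = 0
-37296 c = -27972
c = -27972/-37296 ≈ 0.75 J/(g·°C)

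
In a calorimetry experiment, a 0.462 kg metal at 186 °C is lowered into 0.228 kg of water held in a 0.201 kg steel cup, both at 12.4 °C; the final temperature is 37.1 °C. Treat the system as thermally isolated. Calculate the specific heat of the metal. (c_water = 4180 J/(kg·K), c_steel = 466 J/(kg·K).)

Let T be the final temperature. ΣQ_i = 0:
0.462×c×(37.1 − 186) + 0.228×4180×(37.1 − 12.4) + 0.201×466×(37.1 − 12.4) = 0
-68.79 c = -25854
c = -25854/-68.79 ≈ 375.8 J/(kg·K)

c ≈ 376 J/(kg·K)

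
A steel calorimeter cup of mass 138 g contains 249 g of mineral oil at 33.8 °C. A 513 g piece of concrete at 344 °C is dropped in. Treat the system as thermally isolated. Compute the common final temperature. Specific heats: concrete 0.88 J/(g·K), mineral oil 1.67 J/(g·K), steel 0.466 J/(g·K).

Heat gained plus heat lost sum to zero:
513*0.88*(T − 344) + 249*1.67*(T − 33.8) + 138*0.466*(T − 33.8) = 0
931.58 T = 171524
T = 171524 / 931.58 = 184 °C

T_f ≈ 184.1 °C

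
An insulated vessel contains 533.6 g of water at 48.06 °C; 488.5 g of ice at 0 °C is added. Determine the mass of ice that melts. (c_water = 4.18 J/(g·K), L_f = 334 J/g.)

Cooling the water to 0 °C releases 533.6×4.18×48.06 = 107195 J.
Melting all 488.5 g of ice would need 488.5×334 = 163159 J.
Since 107195 < 163159 J, not all the ice melts; equilibrium is at 0 °C.
m_melt = 107195 / L_f = 320.9 g.

m_melted ≈ 321 g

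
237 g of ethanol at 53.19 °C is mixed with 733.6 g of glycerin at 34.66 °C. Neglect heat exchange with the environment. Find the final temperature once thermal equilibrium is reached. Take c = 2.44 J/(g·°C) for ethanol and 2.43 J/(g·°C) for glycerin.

Taking heat into each body as positive, Σ m c ΔT = 0:
237·2.44·(T − 53.19) + 733.6·2.43·(T − 34.66) = 0
(578.28 + 1782.6) T = 578.28·53.19 + 1782.6·34.66
T ≈ 39.20 °C

T_f ≈ 39.2 °C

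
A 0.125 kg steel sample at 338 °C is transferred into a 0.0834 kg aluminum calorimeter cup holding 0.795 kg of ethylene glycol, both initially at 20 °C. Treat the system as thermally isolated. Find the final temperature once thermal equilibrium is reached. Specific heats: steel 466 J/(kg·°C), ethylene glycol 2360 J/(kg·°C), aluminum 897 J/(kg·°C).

T_f ≈ 29.2 °C

T_f is the heat-capacity-weighted average of the initial temperatures:
T_f = (58.25·338 + 1876.2·20 + 74.81·20) / (58.25 + 1876.2 + 74.81)
    = 58709 / 2009.3 ≈ 29.22 °C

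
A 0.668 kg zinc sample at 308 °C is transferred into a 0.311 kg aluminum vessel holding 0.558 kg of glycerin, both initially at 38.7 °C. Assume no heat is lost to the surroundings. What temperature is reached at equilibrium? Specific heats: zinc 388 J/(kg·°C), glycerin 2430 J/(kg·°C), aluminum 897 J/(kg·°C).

Energy conservation, ΣQ = 0:
0.668·388·(T − 308) + 0.558·2430·(T − 38.7) + 0.311·897·(T − 38.7) = 0
259.18(T − 308) + 1355.9(T − 38.7) + 278.97(T − 38.7) = 0
(259.18 + 1355.9 + 278.97) T = 259.18·308 + 1355.9·38.7 + 278.97·38.7
T = 143100 / 1894.1 = 75.6 °C

T_f ≈ 75.6 °C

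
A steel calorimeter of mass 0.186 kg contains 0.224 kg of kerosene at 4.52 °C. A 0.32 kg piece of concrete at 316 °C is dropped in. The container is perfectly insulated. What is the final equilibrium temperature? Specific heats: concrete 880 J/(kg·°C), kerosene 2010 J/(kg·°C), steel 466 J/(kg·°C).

T_f ≈ 111.7 °C

With ΣQ=0 the equilibrium temperature is the m·c-weighted mean:
T_f = (281.6*316 + 450.24*4.52 + 86.68*4.52) / (281.6 + 450.24 + 86.68)
    = 91412 / 818.52 ≈ 111.68 °C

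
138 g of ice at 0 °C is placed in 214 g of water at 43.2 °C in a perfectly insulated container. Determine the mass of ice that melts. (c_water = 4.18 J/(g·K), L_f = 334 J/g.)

Water can give up m c ΔT = 214×4.18×43.2 = 38643 J before reaching 0 °C.
To melt every bit of ice: 138×334 = 46092 J.
Since 38643 < 46092 J, not all the ice melts; equilibrium is at 0 °C.
Mass melted = 38643/334 ≈ 115.7 g.

m_melted ≈ 116 g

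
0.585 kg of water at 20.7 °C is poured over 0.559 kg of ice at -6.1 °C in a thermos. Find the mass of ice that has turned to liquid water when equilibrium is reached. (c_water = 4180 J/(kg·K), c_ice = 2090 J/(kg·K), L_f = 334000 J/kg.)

Heat available from the water dropping to 0 °C: 0.585·4180·20.7 = 50618 J.
Of that, 0.559·2090·6.1 = 7126.7 J goes to bring the ice to 0 °C, leaving 43491 J.
Melting all 0.559 kg of ice would need 0.559·334000 = 186706 J.
That's not enough to melt it all — equilibrium is at 0 °C with ice remaining.
Mass melted = 43491/334000 ≈ 0.1302 kg.

m_melted ≈ 0.13 kg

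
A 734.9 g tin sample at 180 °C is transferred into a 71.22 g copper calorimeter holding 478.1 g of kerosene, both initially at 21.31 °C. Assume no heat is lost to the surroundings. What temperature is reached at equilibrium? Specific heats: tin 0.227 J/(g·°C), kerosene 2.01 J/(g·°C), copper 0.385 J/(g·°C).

T_f ≈ 44.2 °C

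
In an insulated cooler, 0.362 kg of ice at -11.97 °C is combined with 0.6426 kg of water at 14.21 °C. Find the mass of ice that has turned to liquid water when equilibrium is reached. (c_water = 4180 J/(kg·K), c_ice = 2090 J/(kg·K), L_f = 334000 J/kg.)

Cooling the water to 0 °C releases 0.6426·4180·14.21 = 38169 J.
Warming the ice to 0 °C takes 0.362·2090·11.97 = 9056.3 J, leaving 29113 J for melting.
Melting all 0.362 kg of ice would need 0.362·334000 = 120908 J.
Since 29113 < 120908 J, not all the ice melts; equilibrium is at 0 °C.
Mass melted = 29113/334000 ≈ 0.08716 kg.

m_melted ≈ 0.0872 kg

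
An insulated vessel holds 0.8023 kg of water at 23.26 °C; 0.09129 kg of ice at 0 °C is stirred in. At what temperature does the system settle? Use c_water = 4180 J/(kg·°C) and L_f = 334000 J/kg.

T_f ≈ 12.7 °C

Net heat exchanged in the isolated system is zero:
latent heat to melt: 0.09129×334000 = 30491; meltwater 0→T: 0.09129×4180×T = 381.59 T; water: 3353.6(T − 23.26)
3735.2 T = 78005 − 30491 = 47514
T ≈ 12.72 °C (positive, so assuming full melt was valid).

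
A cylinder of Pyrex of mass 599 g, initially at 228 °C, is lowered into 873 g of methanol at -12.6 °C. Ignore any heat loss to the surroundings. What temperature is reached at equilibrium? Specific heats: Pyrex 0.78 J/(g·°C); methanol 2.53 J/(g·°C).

Let T be the final temperature. ΣQ_i = 0:
599*0.78*(T − 228) + 873*2.53*(T − (-12.6)) = 0
467.22(T − 228) + 2208.7(T − (-12.6)) = 0
2675.9 T = 78697
T ≈ 29.41 °C

T_f ≈ 29.4 °C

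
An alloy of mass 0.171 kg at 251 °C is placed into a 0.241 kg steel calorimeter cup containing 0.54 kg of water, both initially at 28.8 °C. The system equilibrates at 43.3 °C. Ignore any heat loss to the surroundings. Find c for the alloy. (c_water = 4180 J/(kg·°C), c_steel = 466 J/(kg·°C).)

Setting the total heat transfer to zero:
0.171×c×(43.3 − 251) + 0.54×4180×(43.3 − 28.8) + 0.241×466×(43.3 − 28.8) = 0
-35.52 c = -34358
c = -34358/-35.52 ≈ 967.4 J/(kg·°C)

c ≈ 967 J/(kg·°C)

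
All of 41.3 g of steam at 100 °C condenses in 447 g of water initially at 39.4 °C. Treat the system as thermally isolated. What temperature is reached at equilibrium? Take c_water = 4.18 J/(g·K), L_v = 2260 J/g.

Sum of m c ΔT and latent-heat terms is zero:
steam→water at 100 °C releases m L_v = 41.3·2260 = 93338
  condensed water 100 °C→T: 172.63(T − 100)
  water warms: 447·4.18·(T − 39.4) = 1868.5(T − 39.4)
2041.1 T = 93338 + 17263 + 73617 = 184219
T ≈ 90.25 °C — below 100 °C, confirming all the steam condensed.

T_f ≈ 90.3 °C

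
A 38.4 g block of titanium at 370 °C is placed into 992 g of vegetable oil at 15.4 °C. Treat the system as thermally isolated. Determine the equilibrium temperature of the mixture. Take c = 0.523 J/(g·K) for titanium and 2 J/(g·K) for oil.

Energy conservation, ΣQ = 0:
38.4·0.523·(T − 370) + 992·2·(T − 15.4) = 0
20.08(T − 370) + 1984(T − 15.4) = 0
2004.1 T = 37984
T = 37984 / 2004.1 = 19 °C

T_f ≈ 19.0 °C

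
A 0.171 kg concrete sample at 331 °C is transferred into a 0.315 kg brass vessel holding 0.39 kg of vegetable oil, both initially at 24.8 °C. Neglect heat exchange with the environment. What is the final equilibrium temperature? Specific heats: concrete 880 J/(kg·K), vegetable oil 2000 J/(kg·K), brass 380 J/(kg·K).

T_f ≈ 68.7 °C

Net heat exchanged in the isolated system is zero:
0.171×880×(T − 331) + 0.39×2000×(T − 24.8) + 0.315×380×(T − 24.8) = 0
150.48(T − 331) + 780(T − 24.8) + 119.7(T − 24.8) = 0
1050.2 T = 72121
T ≈ 68.68 °C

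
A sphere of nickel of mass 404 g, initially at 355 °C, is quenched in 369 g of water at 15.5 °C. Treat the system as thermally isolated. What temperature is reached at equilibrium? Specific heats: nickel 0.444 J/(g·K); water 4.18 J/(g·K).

T_f ≈ 50.9 °C

With ΣQ=0 the equilibrium temperature is the m·c-weighted mean:
T_f = (179.38×355 + 1542.4×15.5) / (179.38 + 1542.4)
    = 87586 / 1721.8 ≈ 50.87 °C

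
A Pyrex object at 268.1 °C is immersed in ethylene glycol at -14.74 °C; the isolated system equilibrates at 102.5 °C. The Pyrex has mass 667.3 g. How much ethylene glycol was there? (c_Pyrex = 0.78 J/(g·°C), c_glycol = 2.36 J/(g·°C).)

m ≈ 312 g

Taking heat into each body as positive, Σ m c ΔT = 0:
667.3×0.78×(102.5 − 268.1) + m×2.36×(102.5 − (-14.74)) = 0
276.69 m = 86194
m = 86194/276.69 ≈ 311.5 g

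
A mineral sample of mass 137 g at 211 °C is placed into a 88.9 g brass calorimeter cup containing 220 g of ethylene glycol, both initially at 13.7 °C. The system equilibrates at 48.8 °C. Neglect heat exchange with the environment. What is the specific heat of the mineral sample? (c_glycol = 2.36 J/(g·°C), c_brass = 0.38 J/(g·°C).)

c ≈ 0.873 J/(g·°C)

Energy conservation, ΣQ = 0:
137×c×(48.8 − 211) + 220×2.36×(48.8 − 13.7) + 88.9×0.38×(48.8 − 13.7) = 0
-22221 c = -19410
c = -19410/-22221 ≈ 0.8735 J/(g·°C)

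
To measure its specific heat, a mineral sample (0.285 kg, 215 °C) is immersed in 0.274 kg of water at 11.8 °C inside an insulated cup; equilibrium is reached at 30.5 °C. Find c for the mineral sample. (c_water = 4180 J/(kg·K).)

m_s c (T_s − T_f) = m_water c_water (T_f − T_0):
0.285×c×(215 − 30.5) = 0.274×4180×(30.5 − 11.8)
52.58 c = 21417  ⇒  c ≈ 407.3 J/(kg·K)

c ≈ 407 J/(kg·K)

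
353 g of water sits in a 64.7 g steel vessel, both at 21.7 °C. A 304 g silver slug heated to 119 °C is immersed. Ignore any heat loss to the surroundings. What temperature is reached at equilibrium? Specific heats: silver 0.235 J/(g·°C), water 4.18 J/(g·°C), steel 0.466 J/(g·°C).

Energy conservation, ΣQ = 0:
304×0.235×(T − 119) + 353×4.18×(T − 21.7) + 64.7×0.466×(T − 21.7) = 0
71.44(T − 119) + 1475.5(T − 21.7) + 30.15(T − 21.7) = 0
(71.44 + 1475.5 + 30.15) T = 71.44×119 + 1475.5×21.7 + 30.15×21.7
T ≈ 26.11 °C

T_f ≈ 26.1 °C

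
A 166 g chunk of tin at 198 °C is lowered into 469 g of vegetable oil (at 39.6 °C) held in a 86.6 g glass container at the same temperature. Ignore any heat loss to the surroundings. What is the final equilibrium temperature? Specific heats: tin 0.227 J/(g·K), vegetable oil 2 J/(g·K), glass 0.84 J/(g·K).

T_f ≈ 45.3 °C

Energy conservation, ΣQ = 0:
166*0.227*(T − 198) + 469*2*(T − 39.6) + 86.6*0.84*(T − 39.6) = 0
37.68(T − 198) + 938(T − 39.6) + 72.74(T − 39.6) = 0
(37.68 + 938 + 72.74) T = 37.68*198 + 938*39.6 + 72.74*39.6
T = 47486 / 1048.4 = 45.3 °C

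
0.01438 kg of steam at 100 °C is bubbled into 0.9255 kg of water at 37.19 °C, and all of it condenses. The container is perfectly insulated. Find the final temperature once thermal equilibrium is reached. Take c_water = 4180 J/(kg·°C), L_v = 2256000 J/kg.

T_f ≈ 46.4 °C

Conservation of energy gives ΣQ = 0:
condense steam: −0.01438×2256000 = −32441; condensate cools 100→T: 0.01438×4180×(T − 100) = 60.11(T − 100); water warms: 0.9255×4180×(T − 37.19) = 3868.6(T − 37.19)
3928.7 T = 32441 + 6010.8 + 143873 = 182325
T ≈ 46.41 °C (< 100 °C, so full condensation is consistent).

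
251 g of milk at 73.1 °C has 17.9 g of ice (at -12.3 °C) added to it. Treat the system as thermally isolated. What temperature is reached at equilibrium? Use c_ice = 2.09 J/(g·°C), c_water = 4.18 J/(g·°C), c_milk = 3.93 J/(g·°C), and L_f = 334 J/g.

T_f ≈ 61.9 °C

Sum of m c ΔT and latent-heat terms is zero:
warm ice to 0 °C: 17.9×2.09×(0 − (-12.3)) = 460.16; fusion: m_ice L_f = 17.9×334 = 5978.6; warm the meltwater: 74.82 T; milk cools: 251×3.93×(T − 73.1) = 986.43(T − 73.1)
1061.3 T = 72108 − 6438.8 = 65669
T ≈ 61.88 °C (positive, so assuming full melt was valid).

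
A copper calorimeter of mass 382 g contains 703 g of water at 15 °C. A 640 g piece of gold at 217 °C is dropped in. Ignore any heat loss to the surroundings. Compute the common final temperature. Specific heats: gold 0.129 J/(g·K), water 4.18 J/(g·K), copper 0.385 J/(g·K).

T_f ≈ 20.3 °C

Conservation of energy gives ΣQ = 0:
640×0.129×(T − 217) + 703×4.18×(T − 15) + 382×0.385×(T − 15) = 0
82.56(T − 217) + 2938.5(T − 15) + 147.07(T − 15) = 0
(82.56 + 2938.5 + 147.07) T = 82.56×217 + 2938.5×15 + 147.07×15
T ≈ 20.26 °C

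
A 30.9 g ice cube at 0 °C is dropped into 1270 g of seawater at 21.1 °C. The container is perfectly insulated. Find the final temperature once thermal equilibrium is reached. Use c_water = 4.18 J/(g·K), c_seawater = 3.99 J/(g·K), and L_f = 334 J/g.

Net heat exchanged in the isolated system is zero:
fusion: m_ice L_f = 30.9·334 = 10321; warm the meltwater: 129.16 T; seawater: 5067.3(T − 21.1)
5196.5 T = 106920 − 10321 = 96599
T ≈ 18.59 °C — above 0 °C, consistent with complete melting.

T_f ≈ 18.6 °C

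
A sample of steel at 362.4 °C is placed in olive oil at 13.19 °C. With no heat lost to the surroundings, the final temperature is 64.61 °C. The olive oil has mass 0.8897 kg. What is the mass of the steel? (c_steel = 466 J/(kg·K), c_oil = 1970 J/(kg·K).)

m ≈ 0.649 kg

|Q_steel| = |Q_oil|:
m·466·(362.4 − 64.61) = 0.8897·1970·(64.61 − 13.19)
138770 m = 90124  ⇒  m ≈ 0.6495 kg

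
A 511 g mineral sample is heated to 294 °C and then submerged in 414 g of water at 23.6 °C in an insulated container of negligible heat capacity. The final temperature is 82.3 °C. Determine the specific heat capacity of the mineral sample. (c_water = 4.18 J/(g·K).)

Let T be the final temperature. ΣQ_i = 0:
511·c·(82.3 − 294) + 414·4.18·(82.3 − 23.6) = 0
-108179 c = -101582
c = -101582/-108179 ≈ 0.939 J/(g·K)

c ≈ 0.939 J/(g·K)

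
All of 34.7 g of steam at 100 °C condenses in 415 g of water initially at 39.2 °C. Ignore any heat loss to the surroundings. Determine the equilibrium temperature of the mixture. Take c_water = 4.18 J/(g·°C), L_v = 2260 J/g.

T_f ≈ 85.6 °C

Energy conservation, ΣQ = 0:
latent heat released on condensation: 34.7×2260 = 78422
  condensate cools 100→T: 34.7×4.18×(T − 100) = 145.05(T − 100)
  water warms: 415×4.18×(T − 39.2) = 1734.7(T − 39.2)
1879.7 T = 78422 + 14505 + 68000 = 160927
T ≈ 85.61 °C — below 100 °C, confirming all the steam condensed.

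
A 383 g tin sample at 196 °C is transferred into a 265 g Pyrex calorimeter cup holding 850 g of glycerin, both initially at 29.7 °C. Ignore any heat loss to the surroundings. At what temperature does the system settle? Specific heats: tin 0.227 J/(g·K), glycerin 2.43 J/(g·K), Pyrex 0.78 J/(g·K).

Let T be the final temperature. ΣQ_i = 0:
383·0.227·(T − 196) + 850·2.43·(T − 29.7) + 265·0.78·(T − 29.7) = 0
86.94(T − 196) + 2065.5(T − 29.7) + 206.7(T − 29.7) = 0
(86.94 + 2065.5 + 206.7) T = 86.94·196 + 2065.5·29.7 + 206.7·29.7
T = 84525 / 2359.1 = 35.8 °C

T_f ≈ 35.8 °C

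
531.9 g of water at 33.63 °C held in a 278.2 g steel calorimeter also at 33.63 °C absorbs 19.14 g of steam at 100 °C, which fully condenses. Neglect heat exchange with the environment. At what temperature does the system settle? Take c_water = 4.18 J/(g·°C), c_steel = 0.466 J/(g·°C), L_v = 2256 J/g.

Heat gained plus heat lost sum to zero:
condense steam: −19.14·2256 = −43180
  condensate cools 100→T: 19.14·4.18·(T − 100) = 80.01(T − 100)
  water warms: 531.9·4.18·(T − 33.63) = 2223.3(T − 33.63)
  steel cup: 278.2·0.466·(T − 33.63) = 129.64(T − 33.63)
2433 T = 43180 + 8000.5 + 79131 = 130311
T ≈ 53.56 °C — below 100 °C, confirming all the steam condensed.

T_f ≈ 53.6 °C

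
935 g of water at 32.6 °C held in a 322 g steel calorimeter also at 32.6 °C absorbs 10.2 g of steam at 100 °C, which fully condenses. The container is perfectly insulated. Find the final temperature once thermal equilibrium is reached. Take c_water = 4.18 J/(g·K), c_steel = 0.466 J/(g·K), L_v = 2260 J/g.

Let T be the final temperature. ΣQ_i = 0:
condense steam: −10.2×2260 = −23052; condensate cools 100→T: 10.2×4.18×(T − 100) = 42.64(T − 100); original water: 3908.3(T − 32.6); cup: 150.05(T − 32.6)
4101 T = 23052 + 4263.6 + 132302 = 159618
T ≈ 38.92 °C, under the boiling point, so the assumption holds.

T_f ≈ 38.9 °C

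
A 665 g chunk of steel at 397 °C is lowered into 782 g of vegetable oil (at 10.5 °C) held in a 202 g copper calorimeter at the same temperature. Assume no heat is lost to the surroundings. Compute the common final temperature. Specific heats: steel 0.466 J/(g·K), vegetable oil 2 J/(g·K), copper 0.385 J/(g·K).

T_f ≈ 71.9 °C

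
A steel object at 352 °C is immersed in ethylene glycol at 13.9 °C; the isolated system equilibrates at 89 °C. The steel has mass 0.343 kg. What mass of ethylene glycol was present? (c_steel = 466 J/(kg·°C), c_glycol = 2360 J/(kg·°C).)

Taking heat into each body as positive, Σ m c ΔT = 0:
0.343×466×(89 − 352) + m×2360×(89 − 13.9) = 0
177236 m = 42037
m = 42037/177236 ≈ 0.2372 kg

m ≈ 0.237 kg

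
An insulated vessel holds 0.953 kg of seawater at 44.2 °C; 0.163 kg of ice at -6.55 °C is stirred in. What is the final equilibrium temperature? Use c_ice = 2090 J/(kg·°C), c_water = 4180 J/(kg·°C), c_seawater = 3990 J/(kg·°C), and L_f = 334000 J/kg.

T_f ≈ 24.8 °C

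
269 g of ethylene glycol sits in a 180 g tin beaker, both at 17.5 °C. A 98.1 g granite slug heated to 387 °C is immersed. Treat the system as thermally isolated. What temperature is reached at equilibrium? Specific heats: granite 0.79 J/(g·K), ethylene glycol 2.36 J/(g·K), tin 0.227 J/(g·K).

T_f ≈ 55.5 °C

Net heat exchanged in the isolated system is zero:
98.1·0.79·(T − 387) + 269·2.36·(T − 17.5) + 180·0.227·(T − 17.5) = 0
77.5(T − 387) + 634.84(T − 17.5) + 40.86(T − 17.5) = 0
(77.5 + 634.84 + 40.86) T = 77.5·387 + 634.84·17.5 + 40.86·17.5
T = 41817 / 753.2 = 55.5 °C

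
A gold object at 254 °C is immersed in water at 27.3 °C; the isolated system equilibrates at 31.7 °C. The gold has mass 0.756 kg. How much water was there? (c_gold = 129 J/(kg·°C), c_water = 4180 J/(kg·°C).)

Energy conservation, ΣQ = 0:
0.756·129·(31.7 − 254) + m·4180·(31.7 − 27.3) = 0
18392 m = 21680
m = 21680/18392 ≈ 1.179 kg

m ≈ 1.18 kg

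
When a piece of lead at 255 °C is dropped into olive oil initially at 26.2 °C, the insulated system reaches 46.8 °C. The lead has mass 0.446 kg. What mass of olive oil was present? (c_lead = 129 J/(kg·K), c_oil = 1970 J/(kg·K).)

Heat lost by the lead = heat gained by the oil:
0.446·129·(255 − 46.8) = m·1970·(46.8 − 26.2)
40582 m = 11979  ⇒  m ≈ 0.2952 kg

m ≈ 0.295 kg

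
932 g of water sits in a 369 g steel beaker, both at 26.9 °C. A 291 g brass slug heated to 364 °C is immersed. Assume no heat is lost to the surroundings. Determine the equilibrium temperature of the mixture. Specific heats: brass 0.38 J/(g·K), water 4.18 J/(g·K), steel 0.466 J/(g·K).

T_f ≈ 35.8 °C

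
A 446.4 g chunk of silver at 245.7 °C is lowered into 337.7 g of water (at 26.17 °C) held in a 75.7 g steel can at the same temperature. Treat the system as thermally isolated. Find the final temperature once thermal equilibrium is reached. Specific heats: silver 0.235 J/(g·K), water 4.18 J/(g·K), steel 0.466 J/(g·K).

T_f is the heat-capacity-weighted average of the initial temperatures:
T_f = (104.9×245.7 + 1411.6×26.17 + 35.28×26.17) / (104.9 + 1411.6 + 35.28)
    = 63639 / 1551.8 ≈ 41.01 °C

T_f ≈ 41.0 °C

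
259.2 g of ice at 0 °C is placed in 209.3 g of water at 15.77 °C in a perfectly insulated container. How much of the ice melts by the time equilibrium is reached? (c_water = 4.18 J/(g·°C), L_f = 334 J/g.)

Water can give up m c ΔT = 209.3·4.18·15.77 = 13797 J before reaching 0 °C.
Fully melting the ice requires m_ice L_f = 259.2·334 = 86573 J.
13797 J < 86573 J, so only part of the ice melts and the system sits at 0 °C.
m_melted·334 = 13797  ⇒  m_melted ≈ 41.31 g.

m_melted ≈ 41.3 g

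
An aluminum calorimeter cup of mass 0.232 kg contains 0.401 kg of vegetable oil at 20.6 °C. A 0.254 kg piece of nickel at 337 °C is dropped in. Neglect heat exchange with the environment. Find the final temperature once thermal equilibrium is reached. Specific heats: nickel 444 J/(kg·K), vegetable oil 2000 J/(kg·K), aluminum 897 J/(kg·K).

T_f ≈ 52.4 °C

T_f = Σ m_i c_i T_i / Σ m_i c_i:
T_f = (112.78×337 + 802×20.6 + 208.1×20.6) / (112.78 + 802 + 208.1)
    = 58814 / 1122.9 ≈ 52.38 °C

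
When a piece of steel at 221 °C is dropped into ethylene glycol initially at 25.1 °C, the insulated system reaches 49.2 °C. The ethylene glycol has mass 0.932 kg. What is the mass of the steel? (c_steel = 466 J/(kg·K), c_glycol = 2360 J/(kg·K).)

Heat gained plus heat lost sum to zero:
m·466·(49.2 − 221) + 0.932·2360·(49.2 − 25.1) = 0
-80059 m = -53008
m = -53008/-80059 ≈ 0.6621 kg

m ≈ 0.662 kg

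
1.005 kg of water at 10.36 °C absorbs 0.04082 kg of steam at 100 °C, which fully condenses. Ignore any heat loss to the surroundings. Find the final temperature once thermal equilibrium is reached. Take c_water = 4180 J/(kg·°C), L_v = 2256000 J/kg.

T_f ≈ 34.9 °C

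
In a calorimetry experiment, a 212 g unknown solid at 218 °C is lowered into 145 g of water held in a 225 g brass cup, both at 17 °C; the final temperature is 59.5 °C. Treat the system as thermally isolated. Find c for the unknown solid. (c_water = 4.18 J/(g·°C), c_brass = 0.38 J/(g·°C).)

Conservation of energy gives ΣQ = 0:
212×c×(59.5 − 218) + 145×4.18×(59.5 − 17) + 225×0.38×(59.5 − 17) = 0
-33602 c = -29393
c = -29393/-33602 ≈ 0.8747 J/(g·°C)

c ≈ 0.875 J/(g·°C)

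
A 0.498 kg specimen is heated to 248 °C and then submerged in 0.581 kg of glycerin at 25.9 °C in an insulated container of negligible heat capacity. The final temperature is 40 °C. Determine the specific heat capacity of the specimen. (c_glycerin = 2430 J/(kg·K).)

c ≈ 192 J/(kg·K)

Conservation of energy gives ΣQ = 0:
0.498·c·(40 − 248) + 0.581·2430·(40 − 25.9) = 0
-103.58 c = -19907
c = -19907/-103.58 ≈ 192.2 J/(kg·K)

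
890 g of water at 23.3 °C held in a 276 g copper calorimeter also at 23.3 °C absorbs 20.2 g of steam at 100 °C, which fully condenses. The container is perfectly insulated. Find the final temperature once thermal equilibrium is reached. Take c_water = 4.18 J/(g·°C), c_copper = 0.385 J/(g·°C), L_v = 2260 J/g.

T_f ≈ 36.6 °C

Sum of m c ΔT and latent-heat terms is zero:
steam→water at 100 °C releases m L_v = 20.2·2260 = 45652; condensed water 100 °C→T: 84.44(T − 100); original water: 3720.2(T − 23.3); copper cup: 276·0.385·(T − 23.3) = 106.26(T − 23.3)
3910.9 T = 45652 + 8443.6 + 89157 = 143252
T ≈ 36.63 °C — below 100 °C, confirming all the steam condensed.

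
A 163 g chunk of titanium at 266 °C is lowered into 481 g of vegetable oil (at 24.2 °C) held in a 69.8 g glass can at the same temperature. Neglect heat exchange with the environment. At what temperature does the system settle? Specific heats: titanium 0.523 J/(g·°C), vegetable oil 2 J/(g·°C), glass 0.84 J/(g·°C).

T_f ≈ 42.8 °C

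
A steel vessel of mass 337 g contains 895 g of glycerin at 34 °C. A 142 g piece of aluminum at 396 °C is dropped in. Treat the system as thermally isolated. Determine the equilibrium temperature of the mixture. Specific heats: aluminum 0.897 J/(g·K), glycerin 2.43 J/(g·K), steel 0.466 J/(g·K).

Taking heat into each body as positive, Σ m c ΔT = 0:
142*0.897*(T − 396) + 895*2.43*(T − 34) + 337*0.466*(T − 34) = 0
127.37(T − 396) + 2174.9(T − 34) + 157.04(T − 34) = 0
2459.3 T = 129724
T ≈ 52.75 °C

T_f ≈ 52.7 °C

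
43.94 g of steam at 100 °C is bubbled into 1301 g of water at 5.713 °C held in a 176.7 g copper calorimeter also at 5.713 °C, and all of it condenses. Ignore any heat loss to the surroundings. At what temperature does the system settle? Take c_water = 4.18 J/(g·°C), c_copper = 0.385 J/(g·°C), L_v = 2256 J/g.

Heat gained plus heat lost sum to zero:
condense steam: −43.94·2256 = −99129; condensed water 100 °C→T: 183.67(T − 100); water warms: 1301·4.18·(T − 5.713) = 5438.2(T − 5.713); cup: 68.03(T − 5.713)
5689.9 T = 99129 + 18367 + 31457 = 148953
T ≈ 26.18 °C, under the boiling point, so the assumption holds.

T_f ≈ 26.2 °C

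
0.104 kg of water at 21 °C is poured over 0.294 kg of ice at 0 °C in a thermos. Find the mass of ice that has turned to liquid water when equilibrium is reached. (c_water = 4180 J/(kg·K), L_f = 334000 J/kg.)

m_melted ≈ 0.0273 kg

Heat available from the water dropping to 0 °C: 0.104×4180×21 = 9129.1 J.
To melt every bit of ice: 0.294×334000 = 98196 J.
9129.1 J < 98196 J, so only part of the ice melts and the system sits at 0 °C.
m_melted×334000 = 9129.1  ⇒  m_melted ≈ 0.02733 kg.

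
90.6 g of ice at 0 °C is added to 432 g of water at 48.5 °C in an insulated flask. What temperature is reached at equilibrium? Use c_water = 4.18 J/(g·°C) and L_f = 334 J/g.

T_f ≈ 26.2 °C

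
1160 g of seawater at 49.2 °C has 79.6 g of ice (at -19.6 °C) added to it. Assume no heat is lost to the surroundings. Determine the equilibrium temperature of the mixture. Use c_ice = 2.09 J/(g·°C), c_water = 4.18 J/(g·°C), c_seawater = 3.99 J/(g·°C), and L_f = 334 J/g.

Let T be the final temperature. ΣQ_i = 0:
ice -19.6→0 °C: 79.6×2.09×19.6 = 3260.7; fusion: m_ice L_f = 79.6×334 = 26586; warm the meltwater: 332.73 T; seawater: 4628.4(T − 49.2)
4961.1 T = 227717 − 29847 = 197870
T ≈ 39.88 °C (positive, so assuming full melt was valid).

T_f ≈ 39.9 °C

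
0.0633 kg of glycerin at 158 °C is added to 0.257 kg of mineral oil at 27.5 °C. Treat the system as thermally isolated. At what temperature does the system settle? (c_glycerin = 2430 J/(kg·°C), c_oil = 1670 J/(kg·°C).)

Set heat shed by the hot body equal to heat absorbed by the cold body:
0.0633·2430·(158 − T) = 0.257·1670·(T − 27.5)
153.82(158 − T) = 429.19(T − 27.5)
583.01 T = 36106  ⇒  T ≈ 61.93 °C

T_f ≈ 61.9 °C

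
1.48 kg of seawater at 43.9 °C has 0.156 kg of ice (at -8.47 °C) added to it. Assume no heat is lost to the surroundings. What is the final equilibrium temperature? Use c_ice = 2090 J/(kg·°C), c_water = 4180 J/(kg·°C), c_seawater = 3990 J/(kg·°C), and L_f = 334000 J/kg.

Taking heat into each body as positive, Σ m c ΔT = 0:
warm ice to 0 °C: 0.156·2090·(0 − (-8.47)) = 2761.6; melt ice: 0.156·334000 = 52104; meltwater 0→T: 0.156·4180·T = 652.08 T; seawater: 5905.2(T − 43.9)
6557.3 T = 259238 − 54866 = 204373
T ≈ 31.17 °C (positive, so assuming full melt was valid).

T_f ≈ 31.2 °C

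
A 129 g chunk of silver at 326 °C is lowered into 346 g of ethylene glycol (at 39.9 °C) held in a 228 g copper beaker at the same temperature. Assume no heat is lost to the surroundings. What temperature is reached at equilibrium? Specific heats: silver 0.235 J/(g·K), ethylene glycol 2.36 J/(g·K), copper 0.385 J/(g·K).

Let T be the final temperature. ΣQ_i = 0:
129×0.235×(T − 326) + 346×2.36×(T − 39.9) + 228×0.385×(T − 39.9) = 0
30.31(T − 326) + 816.56(T − 39.9) + 87.78(T − 39.9) = 0
934.65 T = 45966
T = 45966 / 934.65 = 49.2 °C

T_f ≈ 49.2 °C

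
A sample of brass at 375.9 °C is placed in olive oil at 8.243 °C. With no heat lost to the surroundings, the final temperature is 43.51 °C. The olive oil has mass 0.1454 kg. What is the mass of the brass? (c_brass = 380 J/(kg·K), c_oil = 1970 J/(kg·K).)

m ≈ 0.08 kg

Heat lost by the brass = heat gained by the oil:
m×380×(375.9 − 43.51) = 0.1454×1970×(43.51 − 8.243)
126308 m = 10102  ⇒  m ≈ 0.07998 kg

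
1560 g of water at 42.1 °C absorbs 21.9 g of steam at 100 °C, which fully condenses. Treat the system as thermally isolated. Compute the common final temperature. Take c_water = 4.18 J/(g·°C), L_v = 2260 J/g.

T_f ≈ 50.4 °C

Taking heat into each body as positive, Σ m c ΔT = 0:
steam→water at 100 °C releases m L_v = 21.9·2260 = 49494
  condensed water 100 °C→T: 91.54(T − 100)
  original water: 6520.8(T − 42.1)
6612.3 T = 49494 + 9154.2 + 274526 = 333174
T ≈ 50.39 °C — below 100 °C, confirming all the steam condensed.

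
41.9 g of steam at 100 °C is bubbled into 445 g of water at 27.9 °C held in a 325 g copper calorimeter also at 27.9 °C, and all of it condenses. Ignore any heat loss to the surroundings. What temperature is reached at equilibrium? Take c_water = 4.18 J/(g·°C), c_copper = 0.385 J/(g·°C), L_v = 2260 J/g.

Sum of m c ΔT and latent-heat terms is zero:
steam→water at 100 °C releases m L_v = 41.9·2260 = 94694
  condensate cools 100→T: 41.9·4.18·(T − 100) = 175.14(T − 100)
  water warms: 445·4.18·(T − 27.9) = 1860.1(T − 27.9)
  copper cup: 325·0.385·(T − 27.9) = 125.12(T − 27.9)
2160.4 T = 94694 + 17514 + 55388 = 167596
T ≈ 77.58 °C (< 100 °C, so full condensation is consistent).

T_f ≈ 77.6 °C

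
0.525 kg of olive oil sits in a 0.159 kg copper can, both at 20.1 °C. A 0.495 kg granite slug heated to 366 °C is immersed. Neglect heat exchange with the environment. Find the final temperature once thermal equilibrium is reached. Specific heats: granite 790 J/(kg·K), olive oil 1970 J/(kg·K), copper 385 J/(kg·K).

T_f ≈ 111.1 °C

Setting the total heat transfer to zero:
0.495×790×(T − 366) + 0.525×1970×(T − 20.1) + 0.159×385×(T − 20.1) = 0
391.05(T − 366) + 1034.2(T − 20.1) + 61.22(T − 20.1) = 0
(391.05 + 1034.2 + 61.22) T = 391.05×366 + 1034.2×20.1 + 61.22×20.1
T = 165143/1486.5 ≈ 111.09 °C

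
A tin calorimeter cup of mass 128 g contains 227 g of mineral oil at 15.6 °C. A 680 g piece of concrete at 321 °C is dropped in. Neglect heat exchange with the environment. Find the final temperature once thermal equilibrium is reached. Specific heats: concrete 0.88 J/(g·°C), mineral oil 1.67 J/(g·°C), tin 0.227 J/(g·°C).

Heat gained plus heat lost sum to zero:
680·0.88·(T − 321) + 227·1.67·(T − 15.6) + 128·0.227·(T − 15.6) = 0
598.4(T − 321) + 379.09(T − 15.6) + 29.06(T − 15.6) = 0
(598.4 + 379.09 + 29.06) T = 598.4·321 + 379.09·15.6 + 29.06·15.6
T = 198453/1006.5 ≈ 197.16 °C

T_f ≈ 197.2 °C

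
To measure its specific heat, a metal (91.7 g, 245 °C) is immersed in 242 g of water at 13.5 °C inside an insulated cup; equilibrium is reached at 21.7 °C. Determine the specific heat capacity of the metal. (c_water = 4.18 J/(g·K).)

c ≈ 0.405 J/(g·K)

Net heat exchanged in the isolated system is zero:
91.7×c×(21.7 − 245) + 242×4.18×(21.7 − 13.5) = 0
-20477 c = -8294.8
c = -8294.8/-20477 ≈ 0.4051 J/(g·K)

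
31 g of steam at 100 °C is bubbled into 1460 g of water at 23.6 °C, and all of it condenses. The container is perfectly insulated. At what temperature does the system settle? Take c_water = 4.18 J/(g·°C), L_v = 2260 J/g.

T_f ≈ 36.4 °C

Net heat exchanged in the isolated system is zero:
condense steam: −31×2260 = −70060; condensate cools 100→T: 31×4.18×(T − 100) = 129.58(T − 100); original water: 6102.8(T − 23.6)
6232.4 T = 70060 + 12958 + 144026 = 227044
T ≈ 36.43 °C, under the boiling point, so the assumption holds.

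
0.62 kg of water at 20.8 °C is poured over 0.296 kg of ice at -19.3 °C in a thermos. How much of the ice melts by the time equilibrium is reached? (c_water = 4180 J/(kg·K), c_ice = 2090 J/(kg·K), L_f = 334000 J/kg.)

Water can give up m c ΔT = 0.62×4180×20.8 = 53905 J before reaching 0 °C.
Warming the ice to 0 °C takes 0.296×2090×19.3 = 11940 J, leaving 41966 J for melting.
Fully melting the ice requires m_ice L_f = 0.296×334000 = 98864 J.
That's not enough to melt it all — equilibrium is at 0 °C with ice remaining.
m_melted×334000 = 41966  ⇒  m_melted ≈ 0.1256 kg.

m_melted ≈ 0.126 kg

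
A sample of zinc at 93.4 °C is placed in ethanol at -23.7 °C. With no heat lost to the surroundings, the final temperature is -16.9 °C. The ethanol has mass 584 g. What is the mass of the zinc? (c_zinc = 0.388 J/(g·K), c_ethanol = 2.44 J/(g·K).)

m ≈ 226 g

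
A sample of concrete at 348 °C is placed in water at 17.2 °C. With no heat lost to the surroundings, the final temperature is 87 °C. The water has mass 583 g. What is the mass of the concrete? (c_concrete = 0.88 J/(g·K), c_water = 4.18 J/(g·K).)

|Q_concrete| = |Q_water|:
m×0.88×(348 − 87) = 583×4.18×(87 − 17.2)
229.68 m = 170098  ⇒  m ≈ 740.6 g

m ≈ 741 g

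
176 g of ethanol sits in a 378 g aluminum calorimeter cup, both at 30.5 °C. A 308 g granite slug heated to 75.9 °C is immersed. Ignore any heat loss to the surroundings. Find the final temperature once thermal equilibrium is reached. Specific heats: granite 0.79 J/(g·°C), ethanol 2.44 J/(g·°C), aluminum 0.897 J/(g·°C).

Conservation of energy gives ΣQ = 0:
308×0.79×(T − 75.9) + 176×2.44×(T − 30.5) + 378×0.897×(T − 30.5) = 0
243.32(T − 75.9) + 429.44(T − 30.5) + 339.07(T − 30.5) = 0
(243.32 + 429.44 + 339.07) T = 243.32×75.9 + 429.44×30.5 + 339.07×30.5
T = 41907/1011.8 ≈ 41.42 °C

T_f ≈ 41.4 °C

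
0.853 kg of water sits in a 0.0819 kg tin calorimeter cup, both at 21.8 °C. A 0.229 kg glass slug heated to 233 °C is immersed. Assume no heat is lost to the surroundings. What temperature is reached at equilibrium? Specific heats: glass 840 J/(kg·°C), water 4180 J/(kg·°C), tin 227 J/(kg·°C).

Conservation of energy gives ΣQ = 0:
0.229·840·(T − 233) + 0.853·4180·(T − 21.8) + 0.0819·227·(T − 21.8) = 0
(192.36 + 3565.5 + 18.59) T = 192.36·233 + 3565.5·21.8 + 18.59·21.8
T = 122954/3776.5 ≈ 32.56 °C

T_f ≈ 32.6 °C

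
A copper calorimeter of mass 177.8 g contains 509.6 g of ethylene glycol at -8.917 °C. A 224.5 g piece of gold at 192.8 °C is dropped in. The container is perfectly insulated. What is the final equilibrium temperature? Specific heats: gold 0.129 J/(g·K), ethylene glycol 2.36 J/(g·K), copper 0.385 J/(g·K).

Heat gained plus heat lost sum to zero:
224.5*0.129*(T − 192.8) + 509.6*2.36*(T − (-8.917)) + 177.8*0.385*(T − (-8.917)) = 0
1300.1 T = -5750.9
T = -5750.9 / 1300.1 = -4.42 °C

T_f ≈ -4.4 °C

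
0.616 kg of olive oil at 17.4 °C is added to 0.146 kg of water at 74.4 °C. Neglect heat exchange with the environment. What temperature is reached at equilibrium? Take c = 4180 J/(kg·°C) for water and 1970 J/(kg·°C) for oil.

Heat lost by the water equals heat gained by the oil:
0.146·4180·(74.4 − T) = 0.616·1970·(T − 17.4)
610.28(74.4 − T) = 1213.5(T − 17.4)
1823.8 T = 66520  ⇒  T ≈ 36.47 °C

T_f ≈ 36.5 °C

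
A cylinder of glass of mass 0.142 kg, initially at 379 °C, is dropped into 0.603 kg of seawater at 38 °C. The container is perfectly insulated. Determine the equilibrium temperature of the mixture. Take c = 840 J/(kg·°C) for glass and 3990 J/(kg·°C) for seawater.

T_f ≈ 54.1 °C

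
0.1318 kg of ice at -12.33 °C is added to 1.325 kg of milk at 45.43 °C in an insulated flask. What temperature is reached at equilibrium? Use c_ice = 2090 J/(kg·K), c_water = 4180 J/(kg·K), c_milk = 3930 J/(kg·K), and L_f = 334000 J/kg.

T_f ≈ 32.8 °C

Heat gained plus heat lost sum to zero:
warm ice to 0 °C: 0.1318×2090×(0 − (-12.33)) = 3396.4
  fusion: m_ice L_f = 0.1318×334000 = 44021
  warm the meltwater: 550.92 T
  milk cools: 1.325×3930×(T − 45.43) = 5207.2(T − 45.43)
5758.2 T = 236565 − 47418 = 189148
T ≈ 32.85 °C. Since T > 0 °C, the all-ice-melts assumption holds.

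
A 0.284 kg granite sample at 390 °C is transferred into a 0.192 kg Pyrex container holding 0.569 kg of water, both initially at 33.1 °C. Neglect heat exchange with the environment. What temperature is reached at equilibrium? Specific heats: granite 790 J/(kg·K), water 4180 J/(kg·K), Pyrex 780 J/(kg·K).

T_f ≈ 62.2 °C

T_f = Σ m_i c_i T_i / Σ m_i c_i:
T_f = (224.36·390 + 2378.4·33.1 + 149.76·33.1) / (224.36 + 2378.4 + 149.76)
    = 171183 / 2752.5 ≈ 62.19 °C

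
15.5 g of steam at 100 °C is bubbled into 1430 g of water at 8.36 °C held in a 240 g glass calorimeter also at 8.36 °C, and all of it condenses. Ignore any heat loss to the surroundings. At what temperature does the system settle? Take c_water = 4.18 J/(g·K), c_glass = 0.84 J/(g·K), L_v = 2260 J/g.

T_f ≈ 14.9 °C

Setting the total heat transfer to zero:
condense steam: −15.5×2260 = −35030
  condensate cools 100→T: 15.5×4.18×(T − 100) = 64.79(T − 100)
  original water: 5977.4(T − 8.36)
  cup: 201.6(T − 8.36)
6243.8 T = 35030 + 6479 + 51656 = 93165
T ≈ 14.92 °C, under the boiling point, so the assumption holds.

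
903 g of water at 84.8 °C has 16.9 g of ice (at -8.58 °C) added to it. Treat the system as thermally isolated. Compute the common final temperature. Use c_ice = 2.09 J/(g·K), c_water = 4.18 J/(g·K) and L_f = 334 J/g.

T_f ≈ 81.7 °C

Setting the total heat transfer to zero:
ice -8.58→0 °C: 16.9·2.09·8.58 = 303.05; latent heat to melt: 16.9·334 = 5644.6; meltwater 0→T: 16.9·4.18·T = 70.64 T; water cools: 903·4.18·(T − 84.8) = 3774.5(T − 84.8)
3845.2 T = 320081 − 5947.7 = 314133
T ≈ 81.70 °C (positive, so assuming full melt was valid).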